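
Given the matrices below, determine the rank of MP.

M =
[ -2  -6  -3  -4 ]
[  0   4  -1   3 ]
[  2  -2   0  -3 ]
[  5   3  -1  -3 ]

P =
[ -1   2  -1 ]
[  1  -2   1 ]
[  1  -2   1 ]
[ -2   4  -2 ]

First compute MP:
[[  1,  -2,   1],
 [ -3,   6,  -3],
 [  2,  -4,   2],
 [  3,  -6,   3]]
Now row reduce the product.
R2 ← R2 + (3)·R1: [0, 0, 0]
R3 ← R3 − (2)·R1: [0, 0, 0]
R4 ← R4 − (3)·R1: [0, 0, 0]
1 nonzero row, so rank(MP) = 1.

1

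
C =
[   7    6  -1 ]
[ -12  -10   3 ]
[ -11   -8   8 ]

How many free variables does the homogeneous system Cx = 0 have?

1

Row reduce to echelon form.
R2 ← R2 + (12/7)·R1: [0, 2/7, 9/7]
R3 ← R3 + (11/7)·R1: [0, 10/7, 45/7]
R3 ← R3 − (5)·R2: [0, 0, 0]
2 nonzero rows, so rank(C) = 2.
C has 3 columns; by rank–nullity, nullity = 3 − 2 = 1.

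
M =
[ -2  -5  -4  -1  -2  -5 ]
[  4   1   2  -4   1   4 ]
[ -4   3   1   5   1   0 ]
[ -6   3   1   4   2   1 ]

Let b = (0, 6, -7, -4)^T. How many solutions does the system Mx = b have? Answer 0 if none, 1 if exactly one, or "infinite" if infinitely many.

0

Row reduce the augmented matrix [M | b].
R2 ← R2 + (2)·R1: [0, -9, -6, -6, -3, -6, 6]
R3 ← R3 − (2)·R1: [0, 13, 9, 7, 5, 10, -7]
R4 ← R4 − (3)·R1: [0, 18, 13, 7, 8, 16, -4]
R3 ← R3 + (13/9)·R2: [0, 0, 1/3, -5/3, 2/3, 4/3, 5/3]
R4 ← R4 + (2)·R2: [0, 0, 1, -5, 2, 4, 8]
R4 ← R4 − (3)·R3: [0, 0, 0, 0, 0, 0, 3]
The echelon form has 4 nonzero rows; the last pivot sits in the augmented column, so rank(M) = 3 but rank([M|b]) = 4.
Since the ranks differ, the system is inconsistent.
It has no solutions.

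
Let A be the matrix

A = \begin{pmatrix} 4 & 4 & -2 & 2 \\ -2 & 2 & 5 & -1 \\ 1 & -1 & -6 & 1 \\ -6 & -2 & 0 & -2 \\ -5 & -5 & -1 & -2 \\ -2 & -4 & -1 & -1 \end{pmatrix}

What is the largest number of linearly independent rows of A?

Row reduce to echelon form.
R2 ← R2 + (1/2)·R1: [0, 4, 4, 0]
R3 ← R3 − (1/4)·R1: [0, -2, -11/2, 1/2]
R4 ← R4 + (3/2)·R1: [0, 4, -3, 1]
R5 ← R5 + (5/4)·R1: [0, 0, -7/2, 1/2]
R6 ← R6 + (1/2)·R1: [0, -2, -2, 0]
R3 ← R3 + (1/2)·R2: [0, 0, -7/2, 1/2]
R4 ← R4 − R2: [0, 0, -7, 1]
R6 ← R6 + (1/2)·R2: [0, 0, 0, 0]
R4 ← R4 − (2)·R3: [0, 0, 0, 0]
R5 ← R5 − R3: [0, 0, 0, 0]
Echelon form has 3 nonzero rows, so rank(A) = 3.
The rank gives the maximum number of linearly independent rows: 3.

3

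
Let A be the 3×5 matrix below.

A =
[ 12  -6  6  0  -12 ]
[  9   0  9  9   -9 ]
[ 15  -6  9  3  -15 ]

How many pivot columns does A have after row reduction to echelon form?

2

Row reduce to echelon form.
R2 ← R2 − (3/4)·R1: [0, 9/2, 9/2, 9, 0]
R3 ← R3 − (5/4)·R1: [0, 3/2, 3/2, 3, 0]
R3 ← R3 − (1/3)·R2: [0, 0, 0, 0, 0]
Echelon form has 2 nonzero rows, so rank(A) = 2.
Each nonzero row contributes one pivot column: 2 pivot columns.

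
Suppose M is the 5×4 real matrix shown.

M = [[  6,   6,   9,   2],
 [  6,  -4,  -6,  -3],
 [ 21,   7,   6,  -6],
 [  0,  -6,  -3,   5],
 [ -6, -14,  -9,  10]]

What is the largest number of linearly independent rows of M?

Row reduce to echelon form.
R2 ← R2 − R1: [0, -10, -15, -5]
R3 ← R3 − (7/2)·R1: [0, -14, -51/2, -13]
R5 ← R5 + R1: [0, -8, 0, 12]
R3 ← R3 − (7/5)·R2: [0, 0, -9/2, -6]
R4 ← R4 − (3/5)·R2: [0, 0, 6, 8]
R5 ← R5 − (4/5)·R2: [0, 0, 12, 16]
R4 ← R4 + (4/3)·R3: [0, 0, 0, 0]
R5 ← R5 + (8/3)·R3: [0, 0, 0, 0]
Echelon form has 3 nonzero rows, so rank(M) = 3.
The rank gives the maximum number of linearly independent rows: 3.

3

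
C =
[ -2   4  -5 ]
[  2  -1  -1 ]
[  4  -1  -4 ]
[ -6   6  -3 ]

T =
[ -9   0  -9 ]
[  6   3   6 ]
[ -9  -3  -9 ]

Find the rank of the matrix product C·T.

First compute CT:
[[ 87,  27,  87],
 [-15,   0, -15],
 [ -6,   9,  -6],
 [117,  27, 117]]
Now row reduce the product.
R2 ← R2 + (5/29)·R1: [0, 135/29, 0]
R3 ← R3 + (2/29)·R1: [0, 315/29, 0]
R4 ← R4 − (39/29)·R1: [0, -270/29, 0]
R3 ← R3 − (7/3)·R2: [0, 0, 0]
R4 ← R4 + (2)·R2: [0, 0, 0]
2 nonzero rows, so rank(CT) = 2.

2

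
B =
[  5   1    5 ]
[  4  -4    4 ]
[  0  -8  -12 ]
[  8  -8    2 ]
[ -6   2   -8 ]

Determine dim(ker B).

Row reduce to echelon form.
R2 ← R2 − (4/5)·R1: [0, -24/5, 0]
R4 ← R4 − (8/5)·R1: [0, -48/5, -6]
R5 ← R5 + (6/5)·R1: [0, 16/5, -2]
R3 ← R3 − (5/3)·R2: [0, 0, -12]
R4 ← R4 − (2)·R2: [0, 0, -6]
R5 ← R5 + (2/3)·R2: [0, 0, -2]
R4 ← R4 − (1/2)·R3: [0, 0, 0]
R5 ← R5 − (1/6)·R3: [0, 0, 0]
3 nonzero rows, so rank(B) = 3.
B has 3 columns; by rank–nullity, nullity = 3 − 3 = 0.

0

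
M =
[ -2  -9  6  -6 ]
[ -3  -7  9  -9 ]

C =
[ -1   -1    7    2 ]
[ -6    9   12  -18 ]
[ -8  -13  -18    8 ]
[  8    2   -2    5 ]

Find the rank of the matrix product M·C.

2

First compute MC:
[[-40, -169, -218, 176],
 [-99, -195, -249, 147]]
Now row reduce the product.
R2 ← R2 − (99/40)·R1: [0, 8931/40, 5811/20, -1443/5]
2 nonzero rows, so rank(MC) = 2.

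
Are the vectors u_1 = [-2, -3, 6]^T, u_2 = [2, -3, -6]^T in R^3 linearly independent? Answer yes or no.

yes

Form the matrix with these vectors as rows and row reduce.
R2 ← R2 + R1: [0, -6, 0]
2 nonzero rows, so the 2 vectors span a space of dimension 2.
Since 2 = 2, the vectors are linearly independent.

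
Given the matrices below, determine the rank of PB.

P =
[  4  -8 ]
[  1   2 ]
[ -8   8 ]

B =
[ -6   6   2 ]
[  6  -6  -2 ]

First compute PB:
[[-72,  72,  24],
 [  6,  -6,  -2],
 [ 96, -96, -32]]
Now row reduce the product.
R2 ← R2 + (1/12)·R1: [0, 0, 0]
R3 ← R3 + (4/3)·R1: [0, 0, 0]
1 nonzero row, so rank(PB) = 1.

1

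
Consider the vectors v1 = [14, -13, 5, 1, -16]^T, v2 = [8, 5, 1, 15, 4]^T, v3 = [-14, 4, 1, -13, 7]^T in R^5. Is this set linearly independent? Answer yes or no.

Form the matrix with these vectors as rows and row reduce.
R2 ← R2 − (4/7)·R1: [0, 87/7, -13/7, 101/7, 92/7]
R3 ← R3 + R1: [0, -9, 6, -12, -9]
R3 ← R3 + (21/29)·R2: [0, 0, 135/29, -45/29, 15/29]
3 nonzero rows, so the 3 vectors span a space of dimension 3.
Since 3 = 3, the vectors are linearly independent.

yes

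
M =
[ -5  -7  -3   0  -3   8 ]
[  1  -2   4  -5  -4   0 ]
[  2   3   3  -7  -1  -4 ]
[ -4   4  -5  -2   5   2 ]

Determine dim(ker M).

2

Row reduce to echelon form.
R2 ← R2 + (1/5)·R1: [0, -17/5, 17/5, -5, -23/5, 8/5]
R3 ← R3 + (2/5)·R1: [0, 1/5, 9/5, -7, -11/5, -4/5]
R4 ← R4 − (4/5)·R1: [0, 48/5, -13/5, -2, 37/5, -22/5]
R3 ← R3 + (1/17)·R2: [0, 0, 2, -124/17, -42/17, -12/17]
R4 ← R4 + (48/17)·R2: [0, 0, 7, -274/17, -95/17, 2/17]
R4 ← R4 − (7/2)·R3: [0, 0, 0, 160/17, 52/17, 44/17]
4 nonzero rows, so rank(M) = 4.
M has 6 columns; by rank–nullity, nullity = 6 − 4 = 2.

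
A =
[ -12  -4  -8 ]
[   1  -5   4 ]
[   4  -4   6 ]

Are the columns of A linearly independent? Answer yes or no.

Row reduce A to echelon form.
R2 ← R2 + (1/12)·R1: [0, -16/3, 10/3]
R3 ← R3 + (1/3)·R1: [0, -16/3, 10/3]
R3 ← R3 − R2: [0, 0, 0]
2 pivots among 3 columns.
Only 2 < 3 pivot columns, so the columns are linearly dependent.

no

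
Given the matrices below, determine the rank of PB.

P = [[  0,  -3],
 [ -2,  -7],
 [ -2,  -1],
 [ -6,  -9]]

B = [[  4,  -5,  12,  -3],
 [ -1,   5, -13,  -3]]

2

First compute PB:
[[  3, -15,  39,   9],
 [ -1, -25,  67,  27],
 [ -7,   5, -11,   9],
 [-15, -15,  45,  45]]
Now row reduce the product.
R2 ← R2 + (1/3)·R1: [0, -30, 80, 30]
R3 ← R3 + (7/3)·R1: [0, -30, 80, 30]
R4 ← R4 + (5)·R1: [0, -90, 240, 90]
R3 ← R3 − R2: [0, 0, 0, 0]
R4 ← R4 − (3)·R2: [0, 0, 0, 0]
2 nonzero rows, so rank(PB) = 2.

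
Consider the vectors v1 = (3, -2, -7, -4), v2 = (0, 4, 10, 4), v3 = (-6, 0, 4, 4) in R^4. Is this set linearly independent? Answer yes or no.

Form the matrix with these vectors as rows and row reduce.
R3 ← R3 + (2)·R1: [0, -4, -10, -4]
R3 ← R3 + R2: [0, 0, 0, 0]
2 nonzero rows, so the 3 vectors span a space of dimension 2.
Since 2 < 3, the vectors are linearly dependent.

no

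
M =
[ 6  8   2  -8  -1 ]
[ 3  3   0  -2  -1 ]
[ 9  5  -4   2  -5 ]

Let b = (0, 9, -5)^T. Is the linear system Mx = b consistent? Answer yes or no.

Row reduce the augmented matrix [M | b].
R2 ← R2 − (1/2)·R1: [0, -1, -1, 2, -1/2, 9]
R3 ← R3 − (3/2)·R1: [0, -7, -7, 14, -7/2, -5]
R3 ← R3 − (7)·R2: [0, 0, 0, 0, 0, -68]
The echelon form has 3 nonzero rows; the last pivot sits in the augmented column, so rank(M) = 2 but rank([M|b]) = 3.
Since the ranks differ, the system is inconsistent.

no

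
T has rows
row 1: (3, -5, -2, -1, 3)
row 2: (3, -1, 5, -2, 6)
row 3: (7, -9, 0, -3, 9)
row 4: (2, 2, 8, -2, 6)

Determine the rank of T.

Row reduce to echelon form.
R2 ← R2 − R1: [0, 4, 7, -1, 3]
R3 ← R3 − (7/3)·R1: [0, 8/3, 14/3, -2/3, 2]
R4 ← R4 − (2/3)·R1: [0, 16/3, 28/3, -4/3, 4]
R3 ← R3 − (2/3)·R2: [0, 0, 0, 0, 0]
R4 ← R4 − (4/3)·R2: [0, 0, 0, 0, 0]
Echelon form has 2 nonzero rows, so rank(T) = 2.

2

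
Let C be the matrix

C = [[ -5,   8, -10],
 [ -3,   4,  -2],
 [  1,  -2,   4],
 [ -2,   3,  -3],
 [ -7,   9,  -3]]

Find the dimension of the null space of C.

1

Row reduce to echelon form.
R2 ← R2 − (3/5)·R1: [0, -4/5, 4]
R3 ← R3 + (1/5)·R1: [0, -2/5, 2]
R4 ← R4 − (2/5)·R1: [0, -1/5, 1]
R5 ← R5 − (7/5)·R1: [0, -11/5, 11]
R3 ← R3 − (1/2)·R2: [0, 0, 0]
R4 ← R4 − (1/4)·R2: [0, 0, 0]
R5 ← R5 − (11/4)·R2: [0, 0, 0]
2 nonzero rows, so rank(C) = 2.
C has 3 columns; by rank–nullity, nullity = 3 − 2 = 1.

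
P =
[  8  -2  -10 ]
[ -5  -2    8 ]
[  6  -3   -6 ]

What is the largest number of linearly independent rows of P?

Row reduce to echelon form.
R2 ← R2 + (5/8)·R1: [0, -13/4, 7/4]
R3 ← R3 − (3/4)·R1: [0, -3/2, 3/2]
R3 ← R3 − (6/13)·R2: [0, 0, 9/13]
Echelon form has 3 nonzero rows, so rank(P) = 3.
The rank gives the maximum number of linearly independent rows: 3.

3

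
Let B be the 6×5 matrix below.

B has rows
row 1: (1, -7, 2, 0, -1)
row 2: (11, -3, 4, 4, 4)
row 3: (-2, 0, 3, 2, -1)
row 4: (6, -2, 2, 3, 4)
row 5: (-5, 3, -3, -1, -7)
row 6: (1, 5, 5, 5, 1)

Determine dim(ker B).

Row reduce to echelon form.
R2 ← R2 − (11)·R1: [0, 74, -18, 4, 15]
R3 ← R3 + (2)·R1: [0, -14, 7, 2, -3]
R4 ← R4 − (6)·R1: [0, 40, -10, 3, 10]
R5 ← R5 + (5)·R1: [0, -32, 7, -1, -12]
R6 ← R6 − R1: [0, 12, 3, 5, 2]
R3 ← R3 + (7/37)·R2: [0, 0, 133/37, 102/37, -6/37]
R4 ← R4 − (20/37)·R2: [0, 0, -10/37, 31/37, 70/37]
R5 ← R5 + (16/37)·R2: [0, 0, -29/37, 27/37, -204/37]
R6 ← R6 − (6/37)·R2: [0, 0, 219/37, 161/37, -16/37]
R4 ← R4 + (10/133)·R3: [0, 0, 0, 139/133, 250/133]
R5 ← R5 + (29/133)·R3: [0, 0, 0, 177/133, -738/133]
R6 ← R6 − (219/133)·R3: [0, 0, 0, -25/133, -22/133]
R5 ← R5 − (177/139)·R4: [0, 0, 0, 0, -1104/139]
R6 ← R6 + (25/139)·R4: [0, 0, 0, 0, 24/139]
R6 ← R6 + (1/46)·R5: [0, 0, 0, 0, 0]
5 nonzero rows, so rank(B) = 5.
B has 5 columns; by rank–nullity, nullity = 5 − 5 = 0.

0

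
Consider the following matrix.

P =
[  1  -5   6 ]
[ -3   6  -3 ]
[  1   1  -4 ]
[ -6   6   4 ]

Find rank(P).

2

Row reduce to echelon form.
R2 ← R2 + (3)·R1: [0, -9, 15]
R3 ← R3 − R1: [0, 6, -10]
R4 ← R4 + (6)·R1: [0, -24, 40]
R3 ← R3 + (2/3)·R2: [0, 0, 0]
R4 ← R4 − (8/3)·R2: [0, 0, 0]
Echelon form has 2 nonzero rows, so rank(P) = 2.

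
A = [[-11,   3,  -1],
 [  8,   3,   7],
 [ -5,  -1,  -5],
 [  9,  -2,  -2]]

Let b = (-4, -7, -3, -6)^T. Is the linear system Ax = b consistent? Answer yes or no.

no

Row reduce the augmented matrix [A | b].
R2 ← R2 + (8/11)·R1: [0, 57/11, 69/11, -109/11]
R3 ← R3 − (5/11)·R1: [0, -26/11, -50/11, -13/11]
R4 ← R4 + (9/11)·R1: [0, 5/11, -31/11, -102/11]
R3 ← R3 + (26/57)·R2: [0, 0, -32/19, -325/57]
R4 ← R4 − (5/57)·R2: [0, 0, -64/19, -479/57]
R4 ← R4 − (2)·R3: [0, 0, 0, 3]
The echelon form has 4 nonzero rows; the last pivot sits in the augmented column, so rank(A) = 3 but rank([A|b]) = 4.
Since the ranks differ, the system is inconsistent.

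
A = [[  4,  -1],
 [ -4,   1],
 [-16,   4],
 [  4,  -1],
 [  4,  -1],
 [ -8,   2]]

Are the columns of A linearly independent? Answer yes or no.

Row reduce A to echelon form.
R2 ← R2 + R1: [0, 0]
R3 ← R3 + (4)·R1: [0, 0]
R4 ← R4 − R1: [0, 0]
R5 ← R5 − R1: [0, 0]
R6 ← R6 + (2)·R1: [0, 0]
1 pivot among 2 columns.
Only 1 < 2 pivot columns, so the columns are linearly dependent.

no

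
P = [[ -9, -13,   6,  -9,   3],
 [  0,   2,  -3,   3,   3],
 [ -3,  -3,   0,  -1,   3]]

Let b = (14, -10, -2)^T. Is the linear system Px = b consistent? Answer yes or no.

yes

Row reduce the augmented matrix [P | b].
R3 ← R3 − (1/3)·R1: [0, 4/3, -2, 2, 2, -20/3]
R3 ← R3 − (2/3)·R2: [0, 0, 0, 0, 0, 0]
The echelon form has 2 nonzero rows, and every pivot lies in the first 5 columns, so rank(P) = rank([P|b]) = 2.
The system is consistent.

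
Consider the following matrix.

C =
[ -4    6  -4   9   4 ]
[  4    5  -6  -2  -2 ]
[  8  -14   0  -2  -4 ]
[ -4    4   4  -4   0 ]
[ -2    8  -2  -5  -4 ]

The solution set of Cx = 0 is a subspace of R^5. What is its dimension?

Row reduce to echelon form.
R2 ← R2 + R1: [0, 11, -10, 7, 2]
R3 ← R3 + (2)·R1: [0, -2, -8, 16, 4]
R4 ← R4 − R1: [0, -2, 8, -13, -4]
R5 ← R5 − (1/2)·R1: [0, 5, 0, -19/2, -6]
R3 ← R3 + (2/11)·R2: [0, 0, -108/11, 190/11, 48/11]
R4 ← R4 + (2/11)·R2: [0, 0, 68/11, -129/11, -40/11]
R5 ← R5 − (5/11)·R2: [0, 0, 50/11, -279/22, -76/11]
R4 ← R4 + (17/27)·R3: [0, 0, 0, -23/27, -8/9]
R5 ← R5 + (25/54)·R3: [0, 0, 0, -253/54, -44/9]
R5 ← R5 − (11/2)·R4: [0, 0, 0, 0, 0]
4 nonzero rows, so rank(C) = 4.
C has 5 columns; by rank–nullity, nullity = 5 − 4 = 1.

1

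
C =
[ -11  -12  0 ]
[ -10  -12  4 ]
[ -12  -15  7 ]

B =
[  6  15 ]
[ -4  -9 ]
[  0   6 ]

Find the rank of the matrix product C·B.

First compute CB:
[[-18, -57],
 [-12, -18],
 [-12,  -3]]
Now row reduce the product.
R2 ← R2 − (2/3)·R1: [0, 20]
R3 ← R3 − (2/3)·R1: [0, 35]
R3 ← R3 − (7/4)·R2: [0, 0]
2 nonzero rows, so rank(CB) = 2.

2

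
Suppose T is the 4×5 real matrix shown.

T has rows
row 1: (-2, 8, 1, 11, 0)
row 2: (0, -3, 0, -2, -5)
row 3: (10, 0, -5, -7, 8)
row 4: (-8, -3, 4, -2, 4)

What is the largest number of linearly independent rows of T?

Row reduce to echelon form.
R3 ← R3 + (5)·R1: [0, 40, 0, 48, 8]
R4 ← R4 − (4)·R1: [0, -35, 0, -46, 4]
R3 ← R3 + (40/3)·R2: [0, 0, 0, 64/3, -176/3]
R4 ← R4 − (35/3)·R2: [0, 0, 0, -68/3, 187/3]
R4 ← R4 + (17/16)·R3: [0, 0, 0, 0, 0]
Echelon form has 3 nonzero rows, so rank(T) = 3.
The rank gives the maximum number of linearly independent rows: 3.

3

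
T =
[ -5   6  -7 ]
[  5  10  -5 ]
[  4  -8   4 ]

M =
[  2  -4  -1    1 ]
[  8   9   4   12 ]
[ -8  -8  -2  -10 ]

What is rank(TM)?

3

First compute TM:
[[ 94, 130,  43, 137],
 [130, 110,  45, 175],
 [-88, -120, -44, -132]]
Now row reduce the product.
R2 ← R2 − (65/47)·R1: [0, -3280/47, -680/47, -680/47]
R3 ← R3 + (44/47)·R1: [0, 80/47, -176/47, -176/47]
R3 ← R3 + (1/41)·R2: [0, 0, -168/41, -168/41]
3 nonzero rows, so rank(TM) = 3.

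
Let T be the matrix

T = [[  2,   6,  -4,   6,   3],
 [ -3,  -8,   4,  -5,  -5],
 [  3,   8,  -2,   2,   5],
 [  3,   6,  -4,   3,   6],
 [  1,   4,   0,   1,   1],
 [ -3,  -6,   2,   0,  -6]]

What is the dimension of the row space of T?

Row reduce to echelon form.
R2 ← R2 + (3/2)·R1: [0, 1, -2, 4, -1/2]
R3 ← R3 − (3/2)·R1: [0, -1, 4, -7, 1/2]
R4 ← R4 − (3/2)·R1: [0, -3, 2, -6, 3/2]
R5 ← R5 − (1/2)·R1: [0, 1, 2, -2, -1/2]
R6 ← R6 + (3/2)·R1: [0, 3, -4, 9, -3/2]
R3 ← R3 + R2: [0, 0, 2, -3, 0]
R4 ← R4 + (3)·R2: [0, 0, -4, 6, 0]
R5 ← R5 − R2: [0, 0, 4, -6, 0]
R6 ← R6 − (3)·R2: [0, 0, 2, -3, 0]
R4 ← R4 + (2)·R3: [0, 0, 0, 0, 0]
R5 ← R5 − (2)·R3: [0, 0, 0, 0, 0]
R6 ← R6 − R3: [0, 0, 0, 0, 0]
Echelon form has 3 nonzero rows, so rank(T) = 3.
The row space has dimension equal to the rank: 3.

3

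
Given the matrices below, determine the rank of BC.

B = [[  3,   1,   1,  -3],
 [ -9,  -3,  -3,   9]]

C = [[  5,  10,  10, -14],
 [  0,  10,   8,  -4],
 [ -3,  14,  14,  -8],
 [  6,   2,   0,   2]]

1

First compute BC:
[[ -6,  48,  52, -60],
 [ 18, -144, -156, 180]]
Now row reduce the product.
R2 ← R2 + (3)·R1: [0, 0, 0, 0]
1 nonzero row, so rank(BC) = 1.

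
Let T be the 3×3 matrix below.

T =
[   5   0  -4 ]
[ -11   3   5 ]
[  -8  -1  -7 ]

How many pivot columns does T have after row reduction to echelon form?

3

Row reduce to echelon form.
R2 ← R2 + (11/5)·R1: [0, 3, -19/5]
R3 ← R3 + (8/5)·R1: [0, -1, -67/5]
R3 ← R3 + (1/3)·R2: [0, 0, -44/3]
Echelon form has 3 nonzero rows, so rank(T) = 3.
Each nonzero row contributes one pivot column: 3 pivot columns.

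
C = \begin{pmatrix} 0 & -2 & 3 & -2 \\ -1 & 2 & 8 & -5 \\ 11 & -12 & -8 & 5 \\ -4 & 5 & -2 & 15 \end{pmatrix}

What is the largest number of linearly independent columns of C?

4

Row reduce to echelon form.
Swap R1 ↔ R2
R3 ← R3 + (11)·R1: [0, 10, 80, -50]
R4 ← R4 − (4)·R1: [0, -3, -34, 35]
R3 ← R3 + (5)·R2: [0, 0, 95, -60]
R4 ← R4 − (3/2)·R2: [0, 0, -77/2, 38]
R4 ← R4 + (77/190)·R3: [0, 0, 0, 260/19]
Echelon form has 4 nonzero rows, so rank(C) = 4.
The rank gives the maximum number of linearly independent columns: 4.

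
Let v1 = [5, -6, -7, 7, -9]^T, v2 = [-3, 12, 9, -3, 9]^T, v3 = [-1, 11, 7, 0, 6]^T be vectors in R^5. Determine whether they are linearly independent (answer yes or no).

no

Form the matrix with these vectors as rows and row reduce.
R2 ← R2 + (3/5)·R1: [0, 42/5, 24/5, 6/5, 18/5]
R3 ← R3 + (1/5)·R1: [0, 49/5, 28/5, 7/5, 21/5]
R3 ← R3 − (7/6)·R2: [0, 0, 0, 0, 0]
2 nonzero rows, so the 3 vectors span a space of dimension 2.
Since 2 < 3, the vectors are linearly dependent.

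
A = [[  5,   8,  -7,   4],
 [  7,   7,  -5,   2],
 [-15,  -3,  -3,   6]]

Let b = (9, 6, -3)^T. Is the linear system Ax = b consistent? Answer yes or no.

Row reduce the augmented matrix [A | b].
R2 ← R2 − (7/5)·R1: [0, -21/5, 24/5, -18/5, -33/5]
R3 ← R3 + (3)·R1: [0, 21, -24, 18, 24]
R3 ← R3 + (5)·R2: [0, 0, 0, 0, -9]
The echelon form has 3 nonzero rows; the last pivot sits in the augmented column, so rank(A) = 2 but rank([A|b]) = 3.
Since the ranks differ, the system is inconsistent.

no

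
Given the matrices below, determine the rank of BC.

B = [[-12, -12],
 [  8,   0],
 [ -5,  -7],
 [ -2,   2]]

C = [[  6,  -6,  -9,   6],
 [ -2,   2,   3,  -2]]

1

First compute BC:
[[-48,  48,  72, -48],
 [ 48, -48, -72,  48],
 [-16,  16,  24, -16],
 [-16,  16,  24, -16]]
Now row reduce the product.
R2 ← R2 + R1: [0, 0, 0, 0]
R3 ← R3 − (1/3)·R1: [0, 0, 0, 0]
R4 ← R4 − (1/3)·R1: [0, 0, 0, 0]
1 nonzero row, so rank(BC) = 1.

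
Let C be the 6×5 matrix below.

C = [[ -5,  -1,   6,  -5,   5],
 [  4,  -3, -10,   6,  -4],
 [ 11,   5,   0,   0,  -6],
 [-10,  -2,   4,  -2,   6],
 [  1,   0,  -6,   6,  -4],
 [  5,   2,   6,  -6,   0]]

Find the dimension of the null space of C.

1

Row reduce to echelon form.
R2 ← R2 + (4/5)·R1: [0, -19/5, -26/5, 2, 0]
R3 ← R3 + (11/5)·R1: [0, 14/5, 66/5, -11, 5]
R4 ← R4 − (2)·R1: [0, 0, -8, 8, -4]
R5 ← R5 + (1/5)·R1: [0, -1/5, -24/5, 5, -3]
R6 ← R6 + R1: [0, 1, 12, -11, 5]
R3 ← R3 + (14/19)·R2: [0, 0, 178/19, -181/19, 5]
R5 ← R5 − (1/19)·R2: [0, 0, -86/19, 93/19, -3]
R6 ← R6 + (5/19)·R2: [0, 0, 202/19, -199/19, 5]
R4 ← R4 + (76/89)·R3: [0, 0, 0, -12/89, 24/89]
R5 ← R5 + (43/89)·R3: [0, 0, 0, 26/89, -52/89]
R6 ← R6 − (101/89)·R3: [0, 0, 0, 30/89, -60/89]
R5 ← R5 + (13/6)·R4: [0, 0, 0, 0, 0]
R6 ← R6 + (5/2)·R4: [0, 0, 0, 0, 0]
4 nonzero rows, so rank(C) = 4.
C has 5 columns; by rank–nullity, nullity = 5 − 4 = 1.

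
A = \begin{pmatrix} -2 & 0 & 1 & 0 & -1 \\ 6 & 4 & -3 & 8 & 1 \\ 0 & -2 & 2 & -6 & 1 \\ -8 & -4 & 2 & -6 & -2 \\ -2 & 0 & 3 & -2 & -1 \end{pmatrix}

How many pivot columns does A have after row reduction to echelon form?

Row reduce to echelon form.
R2 ← R2 + (3)·R1: [0, 4, 0, 8, -2]
R4 ← R4 − (4)·R1: [0, -4, -2, -6, 2]
R5 ← R5 − R1: [0, 0, 2, -2, 0]
R3 ← R3 + (1/2)·R2: [0, 0, 2, -2, 0]
R4 ← R4 + R2: [0, 0, -2, 2, 0]
R4 ← R4 + R3: [0, 0, 0, 0, 0]
R5 ← R5 − R3: [0, 0, 0, 0, 0]
Echelon form has 3 nonzero rows, so rank(A) = 3.
Each nonzero row contributes one pivot column: 3 pivot columns.

3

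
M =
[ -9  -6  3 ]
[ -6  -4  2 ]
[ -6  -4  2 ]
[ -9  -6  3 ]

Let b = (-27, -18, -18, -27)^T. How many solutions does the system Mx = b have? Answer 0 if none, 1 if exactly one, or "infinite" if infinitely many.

Row reduce the augmented matrix [M | b].
R2 ← R2 − (2/3)·R1: [0, 0, 0, 0]
R3 ← R3 − (2/3)·R1: [0, 0, 0, 0]
R4 ← R4 − R1: [0, 0, 0, 0]
The echelon form has 1 nonzero rows, and every pivot lies in the first 3 columns, so rank(M) = rank([M|b]) = 1.
The system is consistent.
rank = 1 < 3 unknowns, so there are infinitely many solutions.

infinite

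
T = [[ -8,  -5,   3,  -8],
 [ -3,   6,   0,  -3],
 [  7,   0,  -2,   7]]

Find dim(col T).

2

Row reduce to echelon form.
R2 ← R2 − (3/8)·R1: [0, 63/8, -9/8, 0]
R3 ← R3 + (7/8)·R1: [0, -35/8, 5/8, 0]
R3 ← R3 + (5/9)·R2: [0, 0, 0, 0]
Echelon form has 2 nonzero rows, so rank(T) = 2.
The column space has dimension equal to the rank: 2.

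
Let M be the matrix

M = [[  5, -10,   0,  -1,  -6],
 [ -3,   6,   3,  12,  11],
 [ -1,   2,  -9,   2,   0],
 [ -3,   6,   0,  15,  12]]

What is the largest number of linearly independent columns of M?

Row reduce to echelon form.
R2 ← R2 + (3/5)·R1: [0, 0, 3, 57/5, 37/5]
R3 ← R3 + (1/5)·R1: [0, 0, -9, 9/5, -6/5]
R4 ← R4 + (3/5)·R1: [0, 0, 0, 72/5, 42/5]
R3 ← R3 + (3)·R2: [0, 0, 0, 36, 21]
R4 ← R4 − (2/5)·R3: [0, 0, 0, 0, 0]
Echelon form has 3 nonzero rows, so rank(M) = 3.
The rank gives the maximum number of linearly independent columns: 3.

3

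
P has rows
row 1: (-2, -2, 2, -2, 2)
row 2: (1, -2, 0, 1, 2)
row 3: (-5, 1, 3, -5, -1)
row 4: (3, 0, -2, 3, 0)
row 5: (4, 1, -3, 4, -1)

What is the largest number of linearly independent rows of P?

2

Row reduce to echelon form.
R2 ← R2 + (1/2)·R1: [0, -3, 1, 0, 3]
R3 ← R3 − (5/2)·R1: [0, 6, -2, 0, -6]
R4 ← R4 + (3/2)·R1: [0, -3, 1, 0, 3]
R5 ← R5 + (2)·R1: [0, -3, 1, 0, 3]
R3 ← R3 + (2)·R2: [0, 0, 0, 0, 0]
R4 ← R4 − R2: [0, 0, 0, 0, 0]
R5 ← R5 − R2: [0, 0, 0, 0, 0]
Echelon form has 2 nonzero rows, so rank(P) = 2.
The rank gives the maximum number of linearly independent rows: 2.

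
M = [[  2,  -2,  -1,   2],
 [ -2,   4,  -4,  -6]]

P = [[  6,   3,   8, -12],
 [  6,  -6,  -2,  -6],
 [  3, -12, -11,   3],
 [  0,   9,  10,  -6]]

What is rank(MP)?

First compute MP:
[[ -3,  48,  51, -27],
 [  0, -36, -40,  24]]
Now row reduce the product.
2 nonzero rows, so rank(MP) = 2.

2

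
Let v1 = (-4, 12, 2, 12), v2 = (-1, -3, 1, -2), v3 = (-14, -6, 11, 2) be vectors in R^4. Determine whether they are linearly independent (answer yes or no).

no

Form the matrix with these vectors as rows and row reduce.
R2 ← R2 − (1/4)·R1: [0, -6, 1/2, -5]
R3 ← R3 − (7/2)·R1: [0, -48, 4, -40]
R3 ← R3 − (8)·R2: [0, 0, 0, 0]
2 nonzero rows, so the 3 vectors span a space of dimension 2.
Since 2 < 3, the vectors are linearly dependent.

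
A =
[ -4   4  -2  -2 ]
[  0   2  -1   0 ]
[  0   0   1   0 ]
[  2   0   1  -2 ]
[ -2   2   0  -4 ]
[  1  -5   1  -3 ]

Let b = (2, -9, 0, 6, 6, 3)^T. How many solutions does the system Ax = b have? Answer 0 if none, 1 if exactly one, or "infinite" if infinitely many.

0

Row reduce the augmented matrix [A | b].
R4 ← R4 + (1/2)·R1: [0, 2, 0, -3, 7]
R5 ← R5 − (1/2)·R1: [0, 0, 1, -3, 5]
R6 ← R6 + (1/4)·R1: [0, -4, 1/2, -7/2, 7/2]
R4 ← R4 − R2: [0, 0, 1, -3, 16]
R6 ← R6 + (2)·R2: [0, 0, -3/2, -7/2, -29/2]
R4 ← R4 − R3: [0, 0, 0, -3, 16]
R5 ← R5 − R3: [0, 0, 0, -3, 5]
R6 ← R6 + (3/2)·R3: [0, 0, 0, -7/2, -29/2]
R5 ← R5 − R4: [0, 0, 0, 0, -11]
R6 ← R6 − (7/6)·R4: [0, 0, 0, 0, -199/6]
R6 ← R6 − (199/66)·R5: [0, 0, 0, 0, 0]
The echelon form has 5 nonzero rows; the last pivot sits in the augmented column, so rank(A) = 4 but rank([A|b]) = 5.
Since the ranks differ, the system is inconsistent.
It has no solutions.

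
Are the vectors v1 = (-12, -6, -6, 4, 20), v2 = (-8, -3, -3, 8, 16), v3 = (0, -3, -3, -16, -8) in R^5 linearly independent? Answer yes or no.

no

Form the matrix with these vectors as rows and row reduce.
R2 ← R2 − (2/3)·R1: [0, 1, 1, 16/3, 8/3]
R3 ← R3 + (3)·R2: [0, 0, 0, 0, 0]
2 nonzero rows, so the 3 vectors span a space of dimension 2.
Since 2 < 3, the vectors are linearly dependent.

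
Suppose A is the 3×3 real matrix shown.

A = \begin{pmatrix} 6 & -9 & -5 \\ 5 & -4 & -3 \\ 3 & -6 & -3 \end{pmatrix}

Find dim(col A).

2

Row reduce to echelon form.
R2 ← R2 − (5/6)·R1: [0, 7/2, 7/6]
R3 ← R3 − (1/2)·R1: [0, -3/2, -1/2]
R3 ← R3 + (3/7)·R2: [0, 0, 0]
Echelon form has 2 nonzero rows, so rank(A) = 2.
The column space has dimension equal to the rank: 2.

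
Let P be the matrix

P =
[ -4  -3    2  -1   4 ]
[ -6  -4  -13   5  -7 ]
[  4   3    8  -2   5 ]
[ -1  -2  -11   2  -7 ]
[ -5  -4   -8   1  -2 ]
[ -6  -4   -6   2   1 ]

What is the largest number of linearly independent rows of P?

5

Row reduce to echelon form.
R2 ← R2 − (3/2)·R1: [0, 1/2, -16, 13/2, -13]
R3 ← R3 + R1: [0, 0, 10, -3, 9]
R4 ← R4 − (1/4)·R1: [0, -5/4, -23/2, 9/4, -8]
R5 ← R5 − (5/4)·R1: [0, -1/4, -21/2, 9/4, -7]
R6 ← R6 − (3/2)·R1: [0, 1/2, -9, 7/2, -5]
R4 ← R4 + (5/2)·R2: [0, 0, -103/2, 37/2, -81/2]
R5 ← R5 + (1/2)·R2: [0, 0, -37/2, 11/2, -27/2]
R6 ← R6 − R2: [0, 0, 7, -3, 8]
R4 ← R4 + (103/20)·R3: [0, 0, 0, 61/20, 117/20]
R5 ← R5 + (37/20)·R3: [0, 0, 0, -1/20, 63/20]
R6 ← R6 − (7/10)·R3: [0, 0, 0, -9/10, 17/10]
R5 ← R5 + (1/61)·R4: [0, 0, 0, 0, 198/61]
R6 ← R6 + (18/61)·R4: [0, 0, 0, 0, 209/61]
R6 ← R6 − (19/18)·R5: [0, 0, 0, 0, 0]
Echelon form has 5 nonzero rows, so rank(P) = 5.
The rank gives the maximum number of linearly independent rows: 5.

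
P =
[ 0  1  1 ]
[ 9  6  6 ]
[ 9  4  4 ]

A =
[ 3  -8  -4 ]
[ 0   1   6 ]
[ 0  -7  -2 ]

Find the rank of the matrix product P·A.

First compute PA:
[[  0,  -6,   4],
 [ 27, -108, -12],
 [ 27, -96, -20]]
Now row reduce the product.
Swap R1 ↔ R2
R3 ← R3 − R1: [0, 12, -8]
R3 ← R3 + (2)·R2: [0, 0, 0]
2 nonzero rows, so rank(PA) = 2.

2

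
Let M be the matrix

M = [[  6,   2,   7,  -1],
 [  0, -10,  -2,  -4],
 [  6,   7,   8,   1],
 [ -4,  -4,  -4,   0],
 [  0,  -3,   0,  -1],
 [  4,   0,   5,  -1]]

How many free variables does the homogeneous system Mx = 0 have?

1

Row reduce to echelon form.
R3 ← R3 − R1: [0, 5, 1, 2]
R4 ← R4 + (2/3)·R1: [0, -8/3, 2/3, -2/3]
R6 ← R6 − (2/3)·R1: [0, -4/3, 1/3, -1/3]
R3 ← R3 + (1/2)·R2: [0, 0, 0, 0]
R4 ← R4 − (4/15)·R2: [0, 0, 6/5, 2/5]
R5 ← R5 − (3/10)·R2: [0, 0, 3/5, 1/5]
R6 ← R6 − (2/15)·R2: [0, 0, 3/5, 1/5]
Swap R3 ↔ R4
R5 ← R5 − (1/2)·R3: [0, 0, 0, 0]
R6 ← R6 − (1/2)·R3: [0, 0, 0, 0]
3 nonzero rows, so rank(M) = 3.
M has 4 columns; by rank–nullity, nullity = 4 − 3 = 1.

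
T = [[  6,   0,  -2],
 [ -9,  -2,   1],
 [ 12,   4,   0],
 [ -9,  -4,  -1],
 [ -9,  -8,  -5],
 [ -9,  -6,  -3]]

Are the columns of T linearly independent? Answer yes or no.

no

Row reduce T to echelon form.
R2 ← R2 + (3/2)·R1: [0, -2, -2]
R3 ← R3 − (2)·R1: [0, 4, 4]
R4 ← R4 + (3/2)·R1: [0, -4, -4]
R5 ← R5 + (3/2)·R1: [0, -8, -8]
R6 ← R6 + (3/2)·R1: [0, -6, -6]
R3 ← R3 + (2)·R2: [0, 0, 0]
R4 ← R4 − (2)·R2: [0, 0, 0]
R5 ← R5 − (4)·R2: [0, 0, 0]
R6 ← R6 − (3)·R2: [0, 0, 0]
2 pivots among 3 columns.
Only 2 < 3 pivot columns, so the columns are linearly dependent.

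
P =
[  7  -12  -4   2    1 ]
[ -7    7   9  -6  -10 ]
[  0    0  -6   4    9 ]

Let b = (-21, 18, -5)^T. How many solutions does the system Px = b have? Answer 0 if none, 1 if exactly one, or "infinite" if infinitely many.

Row reduce the augmented matrix [P | b].
R2 ← R2 + R1: [0, -5, 5, -4, -9, -3]
The echelon form has 3 nonzero rows, and every pivot lies in the first 5 columns, so rank(P) = rank([P|b]) = 3.
The system is consistent.
rank = 3 < 5 unknowns, so there are infinitely many solutions.

infinite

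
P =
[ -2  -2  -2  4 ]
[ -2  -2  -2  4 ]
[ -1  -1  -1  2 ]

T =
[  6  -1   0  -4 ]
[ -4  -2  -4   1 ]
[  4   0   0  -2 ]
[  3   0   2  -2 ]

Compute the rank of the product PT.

First compute PT:
[[  0,   6,  16,   2],
 [  0,   6,  16,   2],
 [  0,   3,   8,   1]]
Now row reduce the product.
R2 ← R2 − R1: [0, 0, 0, 0]
R3 ← R3 − (1/2)·R1: [0, 0, 0, 0]
1 nonzero row, so rank(PT) = 1.

1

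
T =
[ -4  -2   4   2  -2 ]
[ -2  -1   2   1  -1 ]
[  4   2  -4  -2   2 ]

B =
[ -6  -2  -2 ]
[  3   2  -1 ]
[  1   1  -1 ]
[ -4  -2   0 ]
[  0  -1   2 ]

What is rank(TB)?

First compute TB:
[[ 14,   6,   2],
 [  7,   3,   1],
 [-14,  -6,  -2]]
Now row reduce the product.
R2 ← R2 − (1/2)·R1: [0, 0, 0]
R3 ← R3 + R1: [0, 0, 0]
1 nonzero row, so rank(TB) = 1.

1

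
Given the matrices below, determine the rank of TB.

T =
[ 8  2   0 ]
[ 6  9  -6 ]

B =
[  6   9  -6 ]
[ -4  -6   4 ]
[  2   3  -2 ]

First compute TB:
[[ 40,  60, -40],
 [-12, -18,  12]]
Now row reduce the product.
R2 ← R2 + (3/10)·R1: [0, 0, 0]
1 nonzero row, so rank(TB) = 1.

1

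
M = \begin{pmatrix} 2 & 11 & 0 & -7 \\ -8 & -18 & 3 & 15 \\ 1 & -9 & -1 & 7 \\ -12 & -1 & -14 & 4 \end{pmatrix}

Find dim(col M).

4

Row reduce to echelon form.
R2 ← R2 + (4)·R1: [0, 26, 3, -13]
R3 ← R3 − (1/2)·R1: [0, -29/2, -1, 21/2]
R4 ← R4 + (6)·R1: [0, 65, -14, -38]
R3 ← R3 + (29/52)·R2: [0, 0, 35/52, 13/4]
R4 ← R4 − (5/2)·R2: [0, 0, -43/2, -11/2]
R4 ← R4 + (1118/35)·R3: [0, 0, 0, 3441/35]
Echelon form has 4 nonzero rows, so rank(M) = 4.
The column space has dimension equal to the rank: 4.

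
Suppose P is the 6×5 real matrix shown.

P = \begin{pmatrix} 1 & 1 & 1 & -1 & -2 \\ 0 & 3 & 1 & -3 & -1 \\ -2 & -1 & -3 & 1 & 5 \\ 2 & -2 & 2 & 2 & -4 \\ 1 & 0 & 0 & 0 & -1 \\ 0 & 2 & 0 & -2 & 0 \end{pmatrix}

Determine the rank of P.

3

Row reduce to echelon form.
R3 ← R3 + (2)·R1: [0, 1, -1, -1, 1]
R4 ← R4 − (2)·R1: [0, -4, 0, 4, 0]
R5 ← R5 − R1: [0, -1, -1, 1, 1]
R3 ← R3 − (1/3)·R2: [0, 0, -4/3, 0, 4/3]
R4 ← R4 + (4/3)·R2: [0, 0, 4/3, 0, -4/3]
R5 ← R5 + (1/3)·R2: [0, 0, -2/3, 0, 2/3]
R6 ← R6 − (2/3)·R2: [0, 0, -2/3, 0, 2/3]
R4 ← R4 + R3: [0, 0, 0, 0, 0]
R5 ← R5 − (1/2)·R3: [0, 0, 0, 0, 0]
R6 ← R6 − (1/2)·R3: [0, 0, 0, 0, 0]
Echelon form has 3 nonzero rows, so rank(P) = 3.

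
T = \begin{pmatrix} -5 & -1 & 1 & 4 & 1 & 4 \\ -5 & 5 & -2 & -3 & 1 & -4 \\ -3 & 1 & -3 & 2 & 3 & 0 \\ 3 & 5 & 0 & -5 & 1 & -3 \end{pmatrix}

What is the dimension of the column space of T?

4

Row reduce to echelon form.
R2 ← R2 − R1: [0, 6, -3, -7, 0, -8]
R3 ← R3 − (3/5)·R1: [0, 8/5, -18/5, -2/5, 12/5, -12/5]
R4 ← R4 + (3/5)·R1: [0, 22/5, 3/5, -13/5, 8/5, -3/5]
R3 ← R3 − (4/15)·R2: [0, 0, -14/5, 22/15, 12/5, -4/15]
R4 ← R4 − (11/15)·R2: [0, 0, 14/5, 38/15, 8/5, 79/15]
R4 ← R4 + R3: [0, 0, 0, 4, 4, 5]
Echelon form has 4 nonzero rows, so rank(T) = 4.
The column space has dimension equal to the rank: 4.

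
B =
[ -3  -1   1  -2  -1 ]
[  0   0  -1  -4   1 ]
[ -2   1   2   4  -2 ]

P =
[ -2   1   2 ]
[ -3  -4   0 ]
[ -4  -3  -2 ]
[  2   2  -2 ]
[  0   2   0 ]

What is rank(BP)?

3

First compute BP:
[[  1,  -8,  -4],
 [ -4,  -3,  10],
 [  1,  -8, -16]]
Now row reduce the product.
R2 ← R2 + (4)·R1: [0, -35, -6]
R3 ← R3 − R1: [0, 0, -12]
3 nonzero rows, so rank(BP) = 3.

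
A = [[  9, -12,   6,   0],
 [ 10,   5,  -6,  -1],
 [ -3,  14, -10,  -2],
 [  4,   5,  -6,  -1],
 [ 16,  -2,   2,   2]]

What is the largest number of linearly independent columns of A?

Row reduce to echelon form.
R2 ← R2 − (10/9)·R1: [0, 55/3, -38/3, -1]
R3 ← R3 + (1/3)·R1: [0, 10, -8, -2]
R4 ← R4 − (4/9)·R1: [0, 31/3, -26/3, -1]
R5 ← R5 − (16/9)·R1: [0, 58/3, -26/3, 2]
R3 ← R3 − (6/11)·R2: [0, 0, -12/11, -16/11]
R4 ← R4 − (31/55)·R2: [0, 0, -84/55, -24/55]
R5 ← R5 − (58/55)·R2: [0, 0, 258/55, 168/55]
R4 ← R4 − (7/5)·R3: [0, 0, 0, 8/5]
R5 ← R5 + (43/10)·R3: [0, 0, 0, -16/5]
R5 ← R5 + (2)·R4: [0, 0, 0, 0]
Echelon form has 4 nonzero rows, so rank(A) = 4.
The rank gives the maximum number of linearly independent columns: 4.

4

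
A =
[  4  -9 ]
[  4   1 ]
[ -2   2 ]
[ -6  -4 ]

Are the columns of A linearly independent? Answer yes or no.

Row reduce A to echelon form.
R2 ← R2 − R1: [0, 10]
R3 ← R3 + (1/2)·R1: [0, -5/2]
R4 ← R4 + (3/2)·R1: [0, -35/2]
R3 ← R3 + (1/4)·R2: [0, 0]
R4 ← R4 + (7/4)·R2: [0, 0]
2 pivots among 2 columns.
Every column is a pivot column, so the columns are linearly independent.

yes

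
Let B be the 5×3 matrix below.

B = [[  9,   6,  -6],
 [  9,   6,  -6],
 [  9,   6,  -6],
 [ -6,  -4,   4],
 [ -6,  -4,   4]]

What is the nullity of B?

Row reduce to echelon form.
R2 ← R2 − R1: [0, 0, 0]
R3 ← R3 − R1: [0, 0, 0]
R4 ← R4 + (2/3)·R1: [0, 0, 0]
R5 ← R5 + (2/3)·R1: [0, 0, 0]
1 nonzero row, so rank(B) = 1.
B has 3 columns; by rank–nullity, nullity = 3 − 1 = 2.

2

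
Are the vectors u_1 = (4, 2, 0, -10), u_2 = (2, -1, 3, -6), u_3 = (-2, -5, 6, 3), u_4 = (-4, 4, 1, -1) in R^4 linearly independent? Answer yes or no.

no

Form the matrix with these vectors as rows and row reduce.
R2 ← R2 − (1/2)·R1: [0, -2, 3, -1]
R3 ← R3 + (1/2)·R1: [0, -4, 6, -2]
R4 ← R4 + R1: [0, 6, 1, -11]
R3 ← R3 − (2)·R2: [0, 0, 0, 0]
R4 ← R4 + (3)·R2: [0, 0, 10, -14]
Swap R3 ↔ R4
3 nonzero rows, so the 4 vectors span a space of dimension 3.
Since 3 < 4, the vectors are linearly dependent.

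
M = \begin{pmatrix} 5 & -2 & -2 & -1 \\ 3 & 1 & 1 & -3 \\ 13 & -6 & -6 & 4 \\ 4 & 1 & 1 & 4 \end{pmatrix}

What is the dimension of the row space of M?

3

Row reduce to echelon form.
R2 ← R2 − (3/5)·R1: [0, 11/5, 11/5, -12/5]
R3 ← R3 − (13/5)·R1: [0, -4/5, -4/5, 33/5]
R4 ← R4 − (4/5)·R1: [0, 13/5, 13/5, 24/5]
R3 ← R3 + (4/11)·R2: [0, 0, 0, 63/11]
R4 ← R4 − (13/11)·R2: [0, 0, 0, 84/11]
R4 ← R4 − (4/3)·R3: [0, 0, 0, 0]
Echelon form has 3 nonzero rows, so rank(M) = 3.
The row space has dimension equal to the rank: 3.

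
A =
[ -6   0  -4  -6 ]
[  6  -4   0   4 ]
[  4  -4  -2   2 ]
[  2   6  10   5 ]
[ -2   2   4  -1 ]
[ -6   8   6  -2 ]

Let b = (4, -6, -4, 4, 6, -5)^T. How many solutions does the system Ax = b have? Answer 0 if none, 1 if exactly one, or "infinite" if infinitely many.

Row reduce the augmented matrix [A | b].
R2 ← R2 + R1: [0, -4, -4, -2, -2]
R3 ← R3 + (2/3)·R1: [0, -4, -14/3, -2, -4/3]
R4 ← R4 + (1/3)·R1: [0, 6, 26/3, 3, 16/3]
R5 ← R5 − (1/3)·R1: [0, 2, 16/3, 1, 14/3]
R6 ← R6 − R1: [0, 8, 10, 4, -9]
R3 ← R3 − R2: [0, 0, -2/3, 0, 2/3]
R4 ← R4 + (3/2)·R2: [0, 0, 8/3, 0, 7/3]
R5 ← R5 + (1/2)·R2: [0, 0, 10/3, 0, 11/3]
R6 ← R6 + (2)·R2: [0, 0, 2, 0, -13]
R4 ← R4 + (4)·R3: [0, 0, 0, 0, 5]
R5 ← R5 + (5)·R3: [0, 0, 0, 0, 7]
R6 ← R6 + (3)·R3: [0, 0, 0, 0, -11]
R5 ← R5 − (7/5)·R4: [0, 0, 0, 0, 0]
R6 ← R6 + (11/5)·R4: [0, 0, 0, 0, 0]
The echelon form has 4 nonzero rows; the last pivot sits in the augmented column, so rank(A) = 3 but rank([A|b]) = 4.
Since the ranks differ, the system is inconsistent.
It has no solutions.

0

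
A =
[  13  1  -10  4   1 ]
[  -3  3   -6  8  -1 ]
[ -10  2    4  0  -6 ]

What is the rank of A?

3

Row reduce to echelon form.
R2 ← R2 + (3/13)·R1: [0, 42/13, -108/13, 116/13, -10/13]
R3 ← R3 + (10/13)·R1: [0, 36/13, -48/13, 40/13, -68/13]
R3 ← R3 − (6/7)·R2: [0, 0, 24/7, -32/7, -32/7]
Echelon form has 3 nonzero rows, so rank(A) = 3.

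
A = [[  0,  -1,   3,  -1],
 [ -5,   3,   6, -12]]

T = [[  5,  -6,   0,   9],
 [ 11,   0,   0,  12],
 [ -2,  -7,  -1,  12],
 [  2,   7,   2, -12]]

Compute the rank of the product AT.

First compute AT:
[[-19, -28,  -5,  36],
 [-28, -96, -30, 207]]
Now row reduce the product.
R2 ← R2 − (28/19)·R1: [0, -1040/19, -430/19, 2925/19]
2 nonzero rows, so rank(AT) = 2.

2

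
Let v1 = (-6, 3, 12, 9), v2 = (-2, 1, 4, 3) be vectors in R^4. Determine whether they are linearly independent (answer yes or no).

no

Form the matrix with these vectors as rows and row reduce.
R2 ← R2 − (1/3)·R1: [0, 0, 0, 0]
1 nonzero row, so the 2 vectors span a space of dimension 1.
Since 1 < 2, the vectors are linearly dependent.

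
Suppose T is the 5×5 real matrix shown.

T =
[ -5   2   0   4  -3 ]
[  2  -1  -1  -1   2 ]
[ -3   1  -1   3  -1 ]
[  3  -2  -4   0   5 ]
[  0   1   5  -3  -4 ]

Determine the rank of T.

2

Row reduce to echelon form.
R2 ← R2 + (2/5)·R1: [0, -1/5, -1, 3/5, 4/5]
R3 ← R3 − (3/5)·R1: [0, -1/5, -1, 3/5, 4/5]
R4 ← R4 + (3/5)·R1: [0, -4/5, -4, 12/5, 16/5]
R3 ← R3 − R2: [0, 0, 0, 0, 0]
R4 ← R4 − (4)·R2: [0, 0, 0, 0, 0]
R5 ← R5 + (5)·R2: [0, 0, 0, 0, 0]
Echelon form has 2 nonzero rows, so rank(T) = 2.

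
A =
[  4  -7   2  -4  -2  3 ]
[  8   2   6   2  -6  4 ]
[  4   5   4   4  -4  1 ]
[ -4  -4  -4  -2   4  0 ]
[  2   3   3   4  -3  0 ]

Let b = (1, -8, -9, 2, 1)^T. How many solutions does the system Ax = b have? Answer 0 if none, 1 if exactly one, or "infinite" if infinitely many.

0

Row reduce the augmented matrix [A | b].
R2 ← R2 − (2)·R1: [0, 16, 2, 10, -2, -2, -10]
R3 ← R3 − R1: [0, 12, 2, 8, -2, -2, -10]
R4 ← R4 + R1: [0, -11, -2, -6, 2, 3, 3]
R5 ← R5 − (1/2)·R1: [0, 13/2, 2, 6, -2, -3/2, 1/2]
R3 ← R3 − (3/4)·R2: [0, 0, 1/2, 1/2, -1/2, -1/2, -5/2]
R4 ← R4 + (11/16)·R2: [0, 0, -5/8, 7/8, 5/8, 13/8, -31/8]
R5 ← R5 − (13/32)·R2: [0, 0, 19/16, 31/16, -19/16, -11/16, 73/16]
R4 ← R4 + (5/4)·R3: [0, 0, 0, 3/2, 0, 1, -7]
R5 ← R5 − (19/8)·R3: [0, 0, 0, 3/4, 0, 1/2, 21/2]
R5 ← R5 − (1/2)·R4: [0, 0, 0, 0, 0, 0, 14]
The echelon form has 5 nonzero rows; the last pivot sits in the augmented column, so rank(A) = 4 but rank([A|b]) = 5.
Since the ranks differ, the system is inconsistent.
It has no solutions.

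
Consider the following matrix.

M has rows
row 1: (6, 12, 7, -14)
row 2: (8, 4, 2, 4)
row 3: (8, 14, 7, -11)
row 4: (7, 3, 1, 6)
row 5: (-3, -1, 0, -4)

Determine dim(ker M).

Row reduce to echelon form.
R2 ← R2 − (4/3)·R1: [0, -12, -22/3, 68/3]
R3 ← R3 − (4/3)·R1: [0, -2, -7/3, 23/3]
R4 ← R4 − (7/6)·R1: [0, -11, -43/6, 67/3]
R5 ← R5 + (1/2)·R1: [0, 5, 7/2, -11]
R3 ← R3 − (1/6)·R2: [0, 0, -10/9, 35/9]
R4 ← R4 − (11/12)·R2: [0, 0, -4/9, 14/9]
R5 ← R5 + (5/12)·R2: [0, 0, 4/9, -14/9]
R4 ← R4 − (2/5)·R3: [0, 0, 0, 0]
R5 ← R5 + (2/5)·R3: [0, 0, 0, 0]
3 nonzero rows, so rank(M) = 3.
M has 4 columns; by rank–nullity, nullity = 4 − 3 = 1.

1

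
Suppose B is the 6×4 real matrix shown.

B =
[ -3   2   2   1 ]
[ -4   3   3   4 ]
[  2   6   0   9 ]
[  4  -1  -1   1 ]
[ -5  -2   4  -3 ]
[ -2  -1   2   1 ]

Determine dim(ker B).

0

Row reduce to echelon form.
R2 ← R2 − (4/3)·R1: [0, 1/3, 1/3, 8/3]
R3 ← R3 + (2/3)·R1: [0, 22/3, 4/3, 29/3]
R4 ← R4 + (4/3)·R1: [0, 5/3, 5/3, 7/3]
R5 ← R5 − (5/3)·R1: [0, -16/3, 2/3, -14/3]
R6 ← R6 − (2/3)·R1: [0, -7/3, 2/3, 1/3]
R3 ← R3 − (22)·R2: [0, 0, -6, -49]
R4 ← R4 − (5)·R2: [0, 0, 0, -11]
R5 ← R5 + (16)·R2: [0, 0, 6, 38]
R6 ← R6 + (7)·R2: [0, 0, 3, 19]
R5 ← R5 + R3: [0, 0, 0, -11]
R6 ← R6 + (1/2)·R3: [0, 0, 0, -11/2]
R5 ← R5 − R4: [0, 0, 0, 0]
R6 ← R6 − (1/2)·R4: [0, 0, 0, 0]
4 nonzero rows, so rank(B) = 4.
B has 4 columns; by rank–nullity, nullity = 4 − 4 = 0.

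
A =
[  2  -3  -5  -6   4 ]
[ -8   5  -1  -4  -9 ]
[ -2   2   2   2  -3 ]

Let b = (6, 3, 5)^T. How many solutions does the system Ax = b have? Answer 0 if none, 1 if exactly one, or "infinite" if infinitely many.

0

Row reduce the augmented matrix [A | b].
R2 ← R2 + (4)·R1: [0, -7, -21, -28, 7, 27]
R3 ← R3 + R1: [0, -1, -3, -4, 1, 11]
R3 ← R3 − (1/7)·R2: [0, 0, 0, 0, 0, 50/7]
The echelon form has 3 nonzero rows; the last pivot sits in the augmented column, so rank(A) = 2 but rank([A|b]) = 3.
Since the ranks differ, the system is inconsistent.
It has no solutions.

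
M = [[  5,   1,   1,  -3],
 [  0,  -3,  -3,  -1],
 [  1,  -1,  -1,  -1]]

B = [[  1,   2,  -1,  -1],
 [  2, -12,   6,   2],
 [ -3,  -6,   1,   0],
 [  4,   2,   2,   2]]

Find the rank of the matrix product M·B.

First compute MB:
[[ -8, -14,  -4,  -9],
 [ -1,  52, -23,  -8],
 [ -2,  18, -10,  -5]]
Now row reduce the product.
R2 ← R2 − (1/8)·R1: [0, 215/4, -45/2, -55/8]
R3 ← R3 − (1/4)·R1: [0, 43/2, -9, -11/4]
R3 ← R3 − (2/5)·R2: [0, 0, 0, 0]
2 nonzero rows, so rank(MB) = 2.

2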